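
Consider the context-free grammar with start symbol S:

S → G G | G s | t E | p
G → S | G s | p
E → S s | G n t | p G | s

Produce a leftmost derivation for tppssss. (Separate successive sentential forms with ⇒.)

S ⇒ Gs   [S → G s]
Gs ⇒ Ss   [G → S]
Ss ⇒ tEs   [S → t E]
tEs ⇒ tpGs   [E → p G]
tpGs ⇒ tpGss   [G → G s]
tpGss ⇒ tpGsss   [G → G s]
tpGsss ⇒ tpSsss   [G → S]
tpSsss ⇒ tpGssss   [S → G s]
tpGssss ⇒ tppssss   [G → p]

S ⇒ Gs ⇒ Ss ⇒ tEs ⇒ tpGs ⇒ tpGss ⇒ tpGsss ⇒ tpSsss ⇒ tpGssss ⇒ tppssss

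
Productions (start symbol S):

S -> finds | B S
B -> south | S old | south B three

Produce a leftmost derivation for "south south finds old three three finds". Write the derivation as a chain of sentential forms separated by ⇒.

S ⇒ B S ⇒ south B three S ⇒ south south B three three S ⇒ south south S old three three S ⇒ south south finds old three three S ⇒ south south finds old three three finds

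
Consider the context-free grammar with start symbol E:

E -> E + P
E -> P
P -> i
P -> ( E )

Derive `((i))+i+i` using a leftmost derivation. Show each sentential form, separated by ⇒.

E ⇒ E+P   [E -> E + P]
E+P ⇒ E+P+P   [E -> E + P]
E+P+P ⇒ P+P+P   [E -> P]
P+P+P ⇒ (E)+P+P   [P -> ( E )]
(E)+P+P ⇒ (P)+P+P   [E -> P]
(P)+P+P ⇒ ((E))+P+P   [P -> ( E )]
((E))+P+P ⇒ ((P))+P+P   [E -> P]
((P))+P+P ⇒ ((i))+P+P   [P -> i]
((i))+P+P ⇒ ((i))+i+P   [P -> i]
((i))+i+P ⇒ ((i))+i+i   [P -> i]

E⇒E+P⇒E+P+P⇒P+P+P⇒(E)+P+P⇒(P)+P+P⇒((E))+P+P⇒((P))+P+P⇒((i))+P+P⇒((i))+i+P⇒((i))+i+i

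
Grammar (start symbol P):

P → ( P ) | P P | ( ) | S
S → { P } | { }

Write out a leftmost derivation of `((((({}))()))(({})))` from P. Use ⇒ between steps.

P⇒(P)⇒(PP)⇒((P)P)⇒(((P))P)⇒(((PP))P)⇒((((P)P))P)⇒(((((P))P))P)⇒(((((S))P))P)⇒((((({}))P))P)⇒((((({}))()))P)⇒((((({}))()))(P))⇒((((({}))()))((P)))⇒((((({}))()))((S)))⇒((((({}))()))(({})))

P ⇒ (P)   [P → ( P )]
(P) ⇒ (PP)   [P → P P]
(PP) ⇒ ((P)P)   [P → ( P )]
((P)P) ⇒ (((P))P)   [P → ( P )]
(((P))P) ⇒ (((PP))P)   [P → P P]
(((PP))P) ⇒ ((((P)P))P)   [P → ( P )]
((((P)P))P) ⇒ (((((P))P))P)   [P → ( P )]
(((((P))P))P) ⇒ (((((S))P))P)   [P → S]
(((((S))P))P) ⇒ ((((({}))P))P)   [S → { }]
((((({}))P))P) ⇒ ((((({}))()))P)   [P → ( )]
((((({}))()))P) ⇒ ((((({}))()))(P))   [P → ( P )]
((((({}))()))(P)) ⇒ ((((({}))()))((P)))   [P → ( P )]
((((({}))()))((P))) ⇒ ((((({}))()))((S)))   [P → S]
((((({}))()))((S))) ⇒ ((((({}))()))(({})))   [S → { }]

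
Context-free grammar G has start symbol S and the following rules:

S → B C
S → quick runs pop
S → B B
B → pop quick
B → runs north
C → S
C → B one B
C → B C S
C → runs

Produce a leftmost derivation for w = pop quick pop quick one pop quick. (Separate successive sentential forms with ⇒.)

S ⇒ B C ⇒ pop quick C ⇒ pop quick B one B ⇒ pop quick pop quick one B ⇒ pop quick pop quick one pop quick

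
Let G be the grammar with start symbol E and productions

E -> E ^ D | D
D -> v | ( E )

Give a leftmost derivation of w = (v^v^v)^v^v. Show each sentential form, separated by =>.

E => E^D   [E -> E ^ D]
E^D => E^D^D   [E -> E ^ D]
E^D^D => D^D^D   [E -> D]
D^D^D => (E)^D^D   [D -> ( E )]
(E)^D^D => (E^D)^D^D   [E -> E ^ D]
(E^D)^D^D => (E^D^D)^D^D   [E -> E ^ D]
(E^D^D)^D^D => (D^D^D)^D^D   [E -> D]
(D^D^D)^D^D => (v^D^D)^D^D   [D -> v]
(v^D^D)^D^D => (v^v^D)^D^D   [D -> v]
(v^v^D)^D^D => (v^v^v)^D^D   [D -> v]
(v^v^v)^D^D => (v^v^v)^v^D   [D -> v]
(v^v^v)^v^D => (v^v^v)^v^v   [D -> v]

E=>E^D=>E^D^D=>D^D^D=>(E)^D^D=>(E^D)^D^D=>(E^D^D)^D^D=>(D^D^D)^D^D=>(v^D^D)^D^D=>(v^v^D)^D^D=>(v^v^v)^D^D=>(v^v^v)^v^D=>(v^v^v)^v^v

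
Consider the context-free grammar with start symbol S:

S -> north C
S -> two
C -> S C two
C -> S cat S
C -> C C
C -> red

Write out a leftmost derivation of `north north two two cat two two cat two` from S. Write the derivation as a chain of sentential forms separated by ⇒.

S ⇒ north C ⇒ north S cat S ⇒ north north C cat S ⇒ north north S C two cat S ⇒ north north two C two cat S ⇒ north north two S cat S two cat S ⇒ north north two two cat S two cat S ⇒ north north two two cat two two cat S ⇒ north north two two cat two two cat two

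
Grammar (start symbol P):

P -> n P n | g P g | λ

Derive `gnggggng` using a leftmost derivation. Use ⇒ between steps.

P⇒gPg⇒gnPng⇒gngPgng⇒gnggPggng⇒gnggggng

P ⇒ gPg   [P -> g P g]
gPg ⇒ gnPng   [P -> n P n]
gnPng ⇒ gngPgng   [P -> g P g]
gngPgng ⇒ gnggPggng   [P -> g P g]
gnggPggng ⇒ gnggggng   [P -> λ]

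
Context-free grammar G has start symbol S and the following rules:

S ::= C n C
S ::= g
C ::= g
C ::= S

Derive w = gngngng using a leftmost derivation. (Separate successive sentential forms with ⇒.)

S⇒CnC⇒SnC⇒CnCnC⇒SnCnC⇒CnCnCnC⇒SnCnCnC⇒gnCnCnC⇒gngnCnC⇒gngngnC⇒gngngng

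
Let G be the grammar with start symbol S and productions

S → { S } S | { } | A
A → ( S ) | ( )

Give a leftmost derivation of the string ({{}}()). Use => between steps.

S => A => (S) => ({S}S) => ({{}}S) => ({{}}A) => ({{}}())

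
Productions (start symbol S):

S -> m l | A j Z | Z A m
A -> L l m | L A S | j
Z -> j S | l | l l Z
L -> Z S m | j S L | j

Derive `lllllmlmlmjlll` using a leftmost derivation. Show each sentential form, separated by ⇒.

S⇒AjZ⇒LlmjZ⇒ZSmlmjZ⇒llZSmlmjZ⇒llllZSmlmjZ⇒lllllSmlmjZ⇒lllllmlmlmjZ⇒lllllmlmlmjllZ⇒lllllmlmlmjlll

S ⇒ AjZ   [S -> A j Z]
AjZ ⇒ LlmjZ   [A -> L l m]
LlmjZ ⇒ ZSmlmjZ   [L -> Z S m]
ZSmlmjZ ⇒ llZSmlmjZ   [Z -> l l Z]
llZSmlmjZ ⇒ llllZSmlmjZ   [Z -> l l Z]
llllZSmlmjZ ⇒ lllllSmlmjZ   [Z -> l]
lllllSmlmjZ ⇒ lllllmlmlmjZ   [S -> m l]
lllllmlmlmjZ ⇒ lllllmlmlmjllZ   [Z -> l l Z]
lllllmlmlmjllZ ⇒ lllllmlmlmjlll   [Z -> l]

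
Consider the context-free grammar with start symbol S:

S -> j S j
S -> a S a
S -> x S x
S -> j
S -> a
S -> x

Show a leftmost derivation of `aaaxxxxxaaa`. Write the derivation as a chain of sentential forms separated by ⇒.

S ⇒ aSa ⇒ aaSaa ⇒ aaaSaaa ⇒ aaaxSxaaa ⇒ aaaxxSxxaaa ⇒ aaaxxxxxaaa

S ⇒ aSa   [S -> a S a]
aSa ⇒ aaSaa   [S -> a S a]
aaSaa ⇒ aaaSaaa   [S -> a S a]
aaaSaaa ⇒ aaaxSxaaa   [S -> x S x]
aaaxSxaaa ⇒ aaaxxSxxaaa   [S -> x S x]
aaaxxSxxaaa ⇒ aaaxxxxxaaa   [S -> x]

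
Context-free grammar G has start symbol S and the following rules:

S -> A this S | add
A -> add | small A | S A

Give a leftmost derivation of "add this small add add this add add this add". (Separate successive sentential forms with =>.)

S => A this S => add this S => add this A this S => add this small A this S => add this small S A this S => add this small A this S A this S => add this small S A this S A this S => add this small add A this S A this S => add this small add add this S A this S => add this small add add this add A this S => add this small add add this add add this S => add this small add add this add add this add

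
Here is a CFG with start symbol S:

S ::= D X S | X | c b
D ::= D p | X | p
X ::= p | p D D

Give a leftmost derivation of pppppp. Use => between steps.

S => DXS   [S ::= D X S]
DXS => DpXS   [D ::= D p]
DpXS => XpXS   [D ::= X]
XpXS => pDDpXS   [X ::= p D D]
pDDpXS => ppDpXS   [D ::= p]
ppDpXS => ppppXS   [D ::= p]
ppppXS => pppppS   [X ::= p]
pppppS => pppppX   [S ::= X]
pppppX => pppppp   [X ::= p]

S => DXS => DpXS => XpXS => pDDpXS => ppDpXS => ppppXS => pppppS => pppppX => pppppp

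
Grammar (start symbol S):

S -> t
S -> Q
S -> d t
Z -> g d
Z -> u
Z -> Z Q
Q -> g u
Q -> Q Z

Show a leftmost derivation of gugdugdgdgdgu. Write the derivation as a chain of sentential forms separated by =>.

S => Q => QZ => QZZ => QZZZ => QZZZZ => QZZZZZ => guZZZZZ => gugdZZZZ => gugduZZZ => gugdugdZZ => gugdugdgdZ => gugdugdgdZQ => gugdugdgdgdQ => gugdugdgdgdgu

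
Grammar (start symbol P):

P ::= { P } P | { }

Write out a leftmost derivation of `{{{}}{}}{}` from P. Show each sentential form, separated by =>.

P => {P}P   [P ::= { P } P]
{P}P => {{P}P}P   [P ::= { P } P]
{{P}P}P => {{{}}P}P   [P ::= { }]
{{{}}P}P => {{{}}{}}P   [P ::= { }]
{{{}}{}}P => {{{}}{}}{}   [P ::= { }]

P => {P}P => {{P}P}P => {{{}}P}P => {{{}}{}}P => {{{}}{}}{}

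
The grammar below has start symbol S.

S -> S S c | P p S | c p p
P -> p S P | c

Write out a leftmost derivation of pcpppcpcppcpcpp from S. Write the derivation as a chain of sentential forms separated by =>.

S => PpS   [S -> P p S]
PpS => pSPpS   [P -> p S P]
pSPpS => pcppPpS   [S -> c p p]
pcppPpS => pcpppSPpS   [P -> p S P]
pcpppSPpS => pcpppPpSPpS   [S -> P p S]
pcpppPpSPpS => pcpppcpSPpS   [P -> c]
pcpppcpSPpS => pcpppcpcppPpS   [S -> c p p]
pcpppcpcppPpS => pcpppcpcppcpS   [P -> c]
pcpppcpcppcpS => pcpppcpcppcpcpp   [S -> c p p]

S => PpS => pSPpS => pcppPpS => pcpppSPpS => pcpppPpSPpS => pcpppcpSPpS => pcpppcpcppPpS => pcpppcpcppcpS => pcpppcpcppcpcpp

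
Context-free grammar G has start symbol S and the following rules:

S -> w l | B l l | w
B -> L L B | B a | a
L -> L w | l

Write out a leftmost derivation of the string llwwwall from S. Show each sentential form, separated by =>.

S=>Bll=>LLBll=>lLBll=>lLwBll=>lLwwBll=>lLwwwBll=>llwwwBll=>llwwwall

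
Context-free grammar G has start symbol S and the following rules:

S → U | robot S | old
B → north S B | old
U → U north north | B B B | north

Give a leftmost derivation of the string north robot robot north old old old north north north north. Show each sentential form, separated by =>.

S => U => U north north => U north north north north => B B B north north north north => north S B B B north north north north => north robot S B B B north north north north => north robot robot S B B B north north north north => north robot robot U B B B north north north north => north robot robot north B B B north north north north => north robot robot north old B B north north north north => north robot robot north old old B north north north north => north robot robot north old old old north north north north

S => U   [S → U]
U => U north north   [U → U north north]
U north north => U north north north north   [U → U north north]
U north north north north => B B B north north north north   [U → B B B]
B B B north north north north => north S B B B north north north north   [B → north S B]
north S B B B north north north north => north robot S B B B north north north north   [S → robot S]
north robot S B B B north north north north => north robot robot S B B B north north north north   [S → robot S]
north robot robot S B B B north north north north => north robot robot U B B B north north north north   [S → U]
north robot robot U B B B north north north north => north robot robot north B B B north north north north   [U → north]
north robot robot north B B B north north north north => north robot robot north old B B north north north north   [B → old]
north robot robot north old B B north north north north => north robot robot north old old B north north north north   [B → old]
north robot robot north old old B north north north north => north robot robot north old old old north north north north   [B → old]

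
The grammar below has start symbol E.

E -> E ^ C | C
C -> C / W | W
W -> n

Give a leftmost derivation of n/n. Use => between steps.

E => C => C/W => W/W => n/W => n/n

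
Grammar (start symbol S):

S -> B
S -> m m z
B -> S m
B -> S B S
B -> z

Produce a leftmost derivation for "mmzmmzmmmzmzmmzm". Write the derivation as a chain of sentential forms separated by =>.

S => B => SBS => BBS => SBSBS => mmzBSBS => mmzSmSBS => mmzmmzmSBS => mmzmmzmBBS => mmzmmzmSmBS => mmzmmzmmmzmBS => mmzmmzmmmzmzS => mmzmmzmmmzmzB => mmzmmzmmmzmzSm => mmzmmzmmmzmzmmzm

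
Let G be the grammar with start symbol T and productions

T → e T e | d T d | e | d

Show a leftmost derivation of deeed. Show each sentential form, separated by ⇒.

T ⇒ dTd ⇒ deTed ⇒ deeed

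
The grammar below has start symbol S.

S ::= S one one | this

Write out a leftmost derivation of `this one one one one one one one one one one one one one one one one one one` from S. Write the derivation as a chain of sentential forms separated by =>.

S => S one one => S one one one one => S one one one one one one => S one one one one one one one one => S one one one one one one one one one one => S one one one one one one one one one one one one => S one one one one one one one one one one one one one one => S one one one one one one one one one one one one one one one one => S one one one one one one one one one one one one one one one one one one => this one one one one one one one one one one one one one one one one one one

S => S one one   [S ::= S one one]
S one one => S one one one one   [S ::= S one one]
S one one one one => S one one one one one one   [S ::= S one one]
S one one one one one one => S one one one one one one one one   [S ::= S one one]
S one one one one one one one one => S one one one one one one one one one one   [S ::= S one one]
S one one one one one one one one one one => S one one one one one one one one one one one one   [S ::= S one one]
S one one one one one one one one one one one one => S one one one one one one one one one one one one one one   [S ::= S one one]
S one one one one one one one one one one one one one one => S one one one one one one one one one one one one one one one one   [S ::= S one one]
S one one one one one one one one one one one one one one one one => S one one one one one one one one one one one one one one one one one one   [S ::= S one one]
S one one one one one one one one one one one one one one one one one one => this one one one one one one one one one one one one one one one one one one   [S ::= this]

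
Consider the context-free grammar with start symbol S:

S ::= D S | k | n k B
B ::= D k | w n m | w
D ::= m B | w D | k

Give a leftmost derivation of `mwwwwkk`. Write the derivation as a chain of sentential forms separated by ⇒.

S ⇒ DS ⇒ mBS ⇒ mwS ⇒ mwDS ⇒ mwwDS ⇒ mwwwDS ⇒ mwwwwDS ⇒ mwwwwkS ⇒ mwwwwkk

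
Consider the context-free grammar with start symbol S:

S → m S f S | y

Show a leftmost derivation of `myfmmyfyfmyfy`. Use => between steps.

S => mSfS   [S → m S f S]
mSfS => myfS   [S → y]
myfS => myfmSfS   [S → m S f S]
myfmSfS => myfmmSfSfS   [S → m S f S]
myfmmSfSfS => myfmmyfSfS   [S → y]
myfmmyfSfS => myfmmyfyfS   [S → y]
myfmmyfyfS => myfmmyfyfmSfS   [S → m S f S]
myfmmyfyfmSfS => myfmmyfyfmyfS   [S → y]
myfmmyfyfmyfS => myfmmyfyfmyfy   [S → y]

S => mSfS => myfS => myfmSfS => myfmmSfSfS => myfmmyfSfS => myfmmyfyfS => myfmmyfyfmSfS => myfmmyfyfmyfS => myfmmyfyfmyfy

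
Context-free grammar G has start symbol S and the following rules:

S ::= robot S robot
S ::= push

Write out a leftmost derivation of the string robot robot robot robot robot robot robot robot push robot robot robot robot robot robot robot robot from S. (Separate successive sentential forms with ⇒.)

S ⇒ robot S robot ⇒ robot robot S robot robot ⇒ robot robot robot S robot robot robot ⇒ robot robot robot robot S robot robot robot robot ⇒ robot robot robot robot robot S robot robot robot robot robot ⇒ robot robot robot robot robot robot S robot robot robot robot robot robot ⇒ robot robot robot robot robot robot robot S robot robot robot robot robot robot robot ⇒ robot robot robot robot robot robot robot robot S robot robot robot robot robot robot robot robot ⇒ robot robot robot robot robot robot robot robot push robot robot robot robot robot robot robot robot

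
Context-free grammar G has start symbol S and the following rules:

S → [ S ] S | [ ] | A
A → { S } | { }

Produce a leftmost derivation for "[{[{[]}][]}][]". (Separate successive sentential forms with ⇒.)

S ⇒ [S]S   [S → [ S ] S]
[S]S ⇒ [A]S   [S → A]
[A]S ⇒ [{S}]S   [A → { S }]
[{S}]S ⇒ [{[S]S}]S   [S → [ S ] S]
[{[S]S}]S ⇒ [{[A]S}]S   [S → A]
[{[A]S}]S ⇒ [{[{S}]S}]S   [A → { S }]
[{[{S}]S}]S ⇒ [{[{[]}]S}]S   [S → [ ]]
[{[{[]}]S}]S ⇒ [{[{[]}][]}]S   [S → [ ]]
[{[{[]}][]}]S ⇒ [{[{[]}][]}][]   [S → [ ]]

S ⇒ [S]S ⇒ [A]S ⇒ [{S}]S ⇒ [{[S]S}]S ⇒ [{[A]S}]S ⇒ [{[{S}]S}]S ⇒ [{[{[]}]S}]S ⇒ [{[{[]}][]}]S ⇒ [{[{[]}][]}][]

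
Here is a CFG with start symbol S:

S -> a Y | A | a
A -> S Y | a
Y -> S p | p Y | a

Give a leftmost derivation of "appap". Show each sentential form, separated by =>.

S=>aY=>apY=>appY=>appSp=>appap

S => aY   [S -> a Y]
aY => apY   [Y -> p Y]
apY => appY   [Y -> p Y]
appY => appSp   [Y -> S p]
appSp => appap   [S -> a]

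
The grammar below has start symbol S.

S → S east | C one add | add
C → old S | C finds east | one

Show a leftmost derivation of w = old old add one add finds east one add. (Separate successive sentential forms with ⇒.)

S ⇒ C one add   [S → C one add]
C one add ⇒ C finds east one add   [C → C finds east]
C finds east one add ⇒ old S finds east one add   [C → old S]
old S finds east one add ⇒ old C one add finds east one add   [S → C one add]
old C one add finds east one add ⇒ old old S one add finds east one add   [C → old S]
old old S one add finds east one add ⇒ old old add one add finds east one add   [S → add]

S ⇒ C one add ⇒ C finds east one add ⇒ old S finds east one add ⇒ old C one add finds east one add ⇒ old old S one add finds east one add ⇒ old old add one add finds east one add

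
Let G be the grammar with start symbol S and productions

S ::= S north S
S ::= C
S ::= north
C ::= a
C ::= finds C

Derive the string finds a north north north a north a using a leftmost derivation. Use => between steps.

S => S north S => S north S north S => C north S north S => finds C north S north S => finds a north S north S => finds a north north north S => finds a north north north S north S => finds a north north north C north S => finds a north north north a north S => finds a north north north a north C => finds a north north north a north a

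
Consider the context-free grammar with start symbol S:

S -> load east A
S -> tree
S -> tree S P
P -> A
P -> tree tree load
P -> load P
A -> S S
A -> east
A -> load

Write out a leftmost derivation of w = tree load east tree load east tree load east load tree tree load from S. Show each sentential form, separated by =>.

S => tree S P => tree load east A P => tree load east S S P => tree load east tree S P => tree load east tree load east A P => tree load east tree load east S S P => tree load east tree load east tree S P => tree load east tree load east tree load east A P => tree load east tree load east tree load east load P => tree load east tree load east tree load east load tree tree load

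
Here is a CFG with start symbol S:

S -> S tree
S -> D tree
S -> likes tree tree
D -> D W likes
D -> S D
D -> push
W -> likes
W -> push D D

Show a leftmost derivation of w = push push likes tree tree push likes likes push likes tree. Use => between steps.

S => D tree => D W likes tree => push W likes tree => push push D D likes tree => push push D W likes D likes tree => push push S D W likes D likes tree => push push likes tree tree D W likes D likes tree => push push likes tree tree push W likes D likes tree => push push likes tree tree push likes likes D likes tree => push push likes tree tree push likes likes push likes tree

S => D tree   [S -> D tree]
D tree => D W likes tree   [D -> D W likes]
D W likes tree => push W likes tree   [D -> push]
push W likes tree => push push D D likes tree   [W -> push D D]
push push D D likes tree => push push D W likes D likes tree   [D -> D W likes]
push push D W likes D likes tree => push push S D W likes D likes tree   [D -> S D]
push push S D W likes D likes tree => push push likes tree tree D W likes D likes tree   [S -> likes tree tree]
push push likes tree tree D W likes D likes tree => push push likes tree tree push W likes D likes tree   [D -> push]
push push likes tree tree push W likes D likes tree => push push likes tree tree push likes likes D likes tree   [W -> likes]
push push likes tree tree push likes likes D likes tree => push push likes tree tree push likes likes push likes tree   [D -> push]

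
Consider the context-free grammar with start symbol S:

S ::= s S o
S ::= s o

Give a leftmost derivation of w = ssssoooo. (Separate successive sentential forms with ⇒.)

S ⇒ sSo   [S ::= s S o]
sSo ⇒ ssSoo   [S ::= s S o]
ssSoo ⇒ sssSooo   [S ::= s S o]
sssSooo ⇒ ssssoooo   [S ::= s o]

S⇒sSo⇒ssSoo⇒sssSooo⇒ssssoooo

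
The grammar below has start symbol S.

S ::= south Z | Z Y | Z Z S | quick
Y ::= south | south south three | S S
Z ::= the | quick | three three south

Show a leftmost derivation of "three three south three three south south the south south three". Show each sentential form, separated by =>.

S => Z Y   [S ::= Z Y]
Z Y => three three south Y   [Z ::= three three south]
three three south Y => three three south S S   [Y ::= S S]
three three south S S => three three south Z Y S   [S ::= Z Y]
three three south Z Y S => three three south three three south Y S   [Z ::= three three south]
three three south three three south Y S => three three south three three south south S   [Y ::= south]
three three south three three south south S => three three south three three south south Z Y   [S ::= Z Y]
three three south three three south south Z Y => three three south three three south south the Y   [Z ::= the]
three three south three three south south the Y => three three south three three south south the south south three   [Y ::= south south three]

S => Z Y => three three south Y => three three south S S => three three south Z Y S => three three south three three south Y S => three three south three three south south S => three three south three three south south Z Y => three three south three three south south the Y => three three south three three south south the south south three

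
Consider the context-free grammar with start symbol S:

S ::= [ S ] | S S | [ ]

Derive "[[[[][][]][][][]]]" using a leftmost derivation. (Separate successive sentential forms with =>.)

S => [S]   [S ::= [ S ]]
[S] => [[S]]   [S ::= [ S ]]
[[S]] => [[SS]]   [S ::= S S]
[[SS]] => [[SSS]]   [S ::= S S]
[[SSS]] => [[SSSS]]   [S ::= S S]
[[SSSS]] => [[[S]SSS]]   [S ::= [ S ]]
[[[S]SSS]] => [[[SS]SSS]]   [S ::= S S]
[[[SS]SSS]] => [[[SSS]SSS]]   [S ::= S S]
[[[SSS]SSS]] => [[[[]SS]SSS]]   [S ::= [ ]]
[[[[]SS]SSS]] => [[[[][]S]SSS]]   [S ::= [ ]]
[[[[][]S]SSS]] => [[[[][][]]SSS]]   [S ::= [ ]]
[[[[][][]]SSS]] => [[[[][][]][]SS]]   [S ::= [ ]]
[[[[][][]][]SS]] => [[[[][][]][][]S]]   [S ::= [ ]]
[[[[][][]][][]S]] => [[[[][][]][][][]]]   [S ::= [ ]]

S=>[S]=>[[S]]=>[[SS]]=>[[SSS]]=>[[SSSS]]=>[[[S]SSS]]=>[[[SS]SSS]]=>[[[SSS]SSS]]=>[[[[]SS]SSS]]=>[[[[][]S]SSS]]=>[[[[][][]]SSS]]=>[[[[][][]][]SS]]=>[[[[][][]][][]S]]=>[[[[][][]][][][]]]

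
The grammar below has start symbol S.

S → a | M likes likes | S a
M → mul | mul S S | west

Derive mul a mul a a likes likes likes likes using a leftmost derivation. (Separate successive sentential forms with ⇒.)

S ⇒ M likes likes   [S → M likes likes]
M likes likes ⇒ mul S S likes likes   [M → mul S S]
mul S S likes likes ⇒ mul a S likes likes   [S → a]
mul a S likes likes ⇒ mul a M likes likes likes likes   [S → M likes likes]
mul a M likes likes likes likes ⇒ mul a mul S S likes likes likes likes   [M → mul S S]
mul a mul S S likes likes likes likes ⇒ mul a mul a S likes likes likes likes   [S → a]
mul a mul a S likes likes likes likes ⇒ mul a mul a a likes likes likes likes   [S → a]

S ⇒ M likes likes ⇒ mul S S likes likes ⇒ mul a S likes likes ⇒ mul a M likes likes likes likes ⇒ mul a mul S S likes likes likes likes ⇒ mul a mul a S likes likes likes likes ⇒ mul a mul a a likes likes likes likes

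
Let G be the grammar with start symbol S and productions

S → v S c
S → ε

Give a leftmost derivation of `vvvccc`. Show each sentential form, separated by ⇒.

S ⇒ vSc   [S → v S c]
vSc ⇒ vvScc   [S → v S c]
vvScc ⇒ vvvSccc   [S → v S c]
vvvSccc ⇒ vvvccc   [S → ε]

S ⇒ vSc ⇒ vvScc ⇒ vvvSccc ⇒ vvvccc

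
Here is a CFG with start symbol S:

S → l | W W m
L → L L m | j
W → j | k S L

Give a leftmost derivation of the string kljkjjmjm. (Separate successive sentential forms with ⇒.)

S ⇒ WWm ⇒ kSLWm ⇒ klLWm ⇒ kljWm ⇒ kljkSLm ⇒ kljkWWmLm ⇒ kljkjWmLm ⇒ kljkjjmLm ⇒ kljkjjmjm

S ⇒ WWm   [S → W W m]
WWm ⇒ kSLWm   [W → k S L]
kSLWm ⇒ klLWm   [S → l]
klLWm ⇒ kljWm   [L → j]
kljWm ⇒ kljkSLm   [W → k S L]
kljkSLm ⇒ kljkWWmLm   [S → W W m]
kljkWWmLm ⇒ kljkjWmLm   [W → j]
kljkjWmLm ⇒ kljkjjmLm   [W → j]
kljkjjmLm ⇒ kljkjjmjm   [L → j]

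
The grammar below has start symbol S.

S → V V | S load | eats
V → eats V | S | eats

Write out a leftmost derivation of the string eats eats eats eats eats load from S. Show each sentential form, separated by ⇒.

S ⇒ V V ⇒ eats V V ⇒ eats eats V V ⇒ eats eats eats V ⇒ eats eats eats eats V ⇒ eats eats eats eats S ⇒ eats eats eats eats S load ⇒ eats eats eats eats eats load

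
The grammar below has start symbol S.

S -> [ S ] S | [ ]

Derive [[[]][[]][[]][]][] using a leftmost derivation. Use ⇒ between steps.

S ⇒ [S]S ⇒ [[S]S]S ⇒ [[[]]S]S ⇒ [[[]][S]S]S ⇒ [[[]][[]]S]S ⇒ [[[]][[]][S]S]S ⇒ [[[]][[]][[]]S]S ⇒ [[[]][[]][[]][]]S ⇒ [[[]][[]][[]][]][]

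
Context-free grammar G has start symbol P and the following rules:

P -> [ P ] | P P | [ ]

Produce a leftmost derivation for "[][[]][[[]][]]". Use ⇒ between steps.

P ⇒ PP   [P -> P P]
PP ⇒ PPP   [P -> P P]
PPP ⇒ []PP   [P -> [ ]]
[]PP ⇒ [][P]P   [P -> [ P ]]
[][P]P ⇒ [][[]]P   [P -> [ ]]
[][[]]P ⇒ [][[]][P]   [P -> [ P ]]
[][[]][P] ⇒ [][[]][PP]   [P -> P P]
[][[]][PP] ⇒ [][[]][[P]P]   [P -> [ P ]]
[][[]][[P]P] ⇒ [][[]][[[]]P]   [P -> [ ]]
[][[]][[[]]P] ⇒ [][[]][[[]][]]   [P -> [ ]]

P⇒PP⇒PPP⇒[]PP⇒[][P]P⇒[][[]]P⇒[][[]][P]⇒[][[]][PP]⇒[][[]][[P]P]⇒[][[]][[[]]P]⇒[][[]][[[]][]]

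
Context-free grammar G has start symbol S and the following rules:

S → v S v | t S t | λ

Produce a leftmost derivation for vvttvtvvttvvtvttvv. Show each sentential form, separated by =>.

S => vSv => vvSvv => vvtStvv => vvttSttvv => vvttvSvttvv => vvttvtStvttvv => vvttvtvSvtvttvv => vvttvtvvSvvtvttvv => vvttvtvvtStvvtvttvv => vvttvtvvttvvtvttvv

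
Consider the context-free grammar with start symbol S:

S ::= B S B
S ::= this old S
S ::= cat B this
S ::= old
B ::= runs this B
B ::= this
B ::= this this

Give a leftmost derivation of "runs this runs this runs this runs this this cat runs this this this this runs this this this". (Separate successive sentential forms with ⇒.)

S ⇒ B S B ⇒ runs this B S B ⇒ runs this runs this B S B ⇒ runs this runs this runs this B S B ⇒ runs this runs this runs this runs this B S B ⇒ runs this runs this runs this runs this this S B ⇒ runs this runs this runs this runs this this cat B this B ⇒ runs this runs this runs this runs this this cat runs this B this B ⇒ runs this runs this runs this runs this this cat runs this this this this B ⇒ runs this runs this runs this runs this this cat runs this this this this runs this B ⇒ runs this runs this runs this runs this this cat runs this this this this runs this this this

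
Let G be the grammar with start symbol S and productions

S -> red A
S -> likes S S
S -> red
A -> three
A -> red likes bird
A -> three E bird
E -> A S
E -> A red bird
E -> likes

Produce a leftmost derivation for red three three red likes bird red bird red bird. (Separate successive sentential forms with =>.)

S => red A => red three E bird => red three A S bird => red three three E bird S bird => red three three A S bird S bird => red three three red likes bird S bird S bird => red three three red likes bird red bird S bird => red three three red likes bird red bird red bird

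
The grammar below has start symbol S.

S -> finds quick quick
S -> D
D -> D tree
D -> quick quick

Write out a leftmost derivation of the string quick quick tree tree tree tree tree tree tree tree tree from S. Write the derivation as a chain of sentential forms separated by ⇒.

S ⇒ D ⇒ D tree ⇒ D tree tree ⇒ D tree tree tree ⇒ D tree tree tree tree ⇒ D tree tree tree tree tree ⇒ D tree tree tree tree tree tree ⇒ D tree tree tree tree tree tree tree ⇒ D tree tree tree tree tree tree tree tree ⇒ D tree tree tree tree tree tree tree tree tree ⇒ quick quick tree tree tree tree tree tree tree tree tree

S ⇒ D   [S -> D]
D ⇒ D tree   [D -> D tree]
D tree ⇒ D tree tree   [D -> D tree]
D tree tree ⇒ D tree tree tree   [D -> D tree]
D tree tree tree ⇒ D tree tree tree tree   [D -> D tree]
D tree tree tree tree ⇒ D tree tree tree tree tree   [D -> D tree]
D tree tree tree tree tree ⇒ D tree tree tree tree tree tree   [D -> D tree]
D tree tree tree tree tree tree ⇒ D tree tree tree tree tree tree tree   [D -> D tree]
D tree tree tree tree tree tree tree ⇒ D tree tree tree tree tree tree tree tree   [D -> D tree]
D tree tree tree tree tree tree tree tree ⇒ D tree tree tree tree tree tree tree tree tree   [D -> D tree]
D tree tree tree tree tree tree tree tree tree ⇒ quick quick tree tree tree tree tree tree tree tree tree   [D -> quick quick]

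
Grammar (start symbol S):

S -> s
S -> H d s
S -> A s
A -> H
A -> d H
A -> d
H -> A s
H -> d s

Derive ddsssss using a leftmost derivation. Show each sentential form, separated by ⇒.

S ⇒ As ⇒ Hs ⇒ Ass ⇒ Hss ⇒ Asss ⇒ dHsss ⇒ dAssss ⇒ dHssss ⇒ ddsssss

S ⇒ As   [S -> A s]
As ⇒ Hs   [A -> H]
Hs ⇒ Ass   [H -> A s]
Ass ⇒ Hss   [A -> H]
Hss ⇒ Asss   [H -> A s]
Asss ⇒ dHsss   [A -> d H]
dHsss ⇒ dAssss   [H -> A s]
dAssss ⇒ dHssss   [A -> H]
dHssss ⇒ ddsssss   [H -> d s]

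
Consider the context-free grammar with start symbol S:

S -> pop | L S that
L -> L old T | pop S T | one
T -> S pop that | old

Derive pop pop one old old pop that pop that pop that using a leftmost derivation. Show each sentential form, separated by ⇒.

S ⇒ L S that ⇒ pop S T S that ⇒ pop pop T S that ⇒ pop pop S pop that S that ⇒ pop pop L S that pop that S that ⇒ pop pop L old T S that pop that S that ⇒ pop pop one old T S that pop that S that ⇒ pop pop one old old S that pop that S that ⇒ pop pop one old old pop that pop that S that ⇒ pop pop one old old pop that pop that pop that

S ⇒ L S that   [S -> L S that]
L S that ⇒ pop S T S that   [L -> pop S T]
pop S T S that ⇒ pop pop T S that   [S -> pop]
pop pop T S that ⇒ pop pop S pop that S that   [T -> S pop that]
pop pop S pop that S that ⇒ pop pop L S that pop that S that   [S -> L S that]
pop pop L S that pop that S that ⇒ pop pop L old T S that pop that S that   [L -> L old T]
pop pop L old T S that pop that S that ⇒ pop pop one old T S that pop that S that   [L -> one]
pop pop one old T S that pop that S that ⇒ pop pop one old old S that pop that S that   [T -> old]
pop pop one old old S that pop that S that ⇒ pop pop one old old pop that pop that S that   [S -> pop]
pop pop one old old pop that pop that S that ⇒ pop pop one old old pop that pop that pop that   [S -> pop]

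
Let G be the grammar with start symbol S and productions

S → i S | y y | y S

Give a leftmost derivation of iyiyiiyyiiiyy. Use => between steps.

S => iS   [S → i S]
iS => iyS   [S → y S]
iyS => iyiS   [S → i S]
iyiS => iyiyS   [S → y S]
iyiyS => iyiyiS   [S → i S]
iyiyiS => iyiyiiS   [S → i S]
iyiyiiS => iyiyiiyS   [S → y S]
iyiyiiyS => iyiyiiyyS   [S → y S]
iyiyiiyyS => iyiyiiyyiS   [S → i S]
iyiyiiyyiS => iyiyiiyyiiS   [S → i S]
iyiyiiyyiiS => iyiyiiyyiiiS   [S → i S]
iyiyiiyyiiiS => iyiyiiyyiiiyy   [S → y y]

S=>iS=>iyS=>iyiS=>iyiyS=>iyiyiS=>iyiyiiS=>iyiyiiyS=>iyiyiiyyS=>iyiyiiyyiS=>iyiyiiyyiiS=>iyiyiiyyiiiS=>iyiyiiyyiiiyy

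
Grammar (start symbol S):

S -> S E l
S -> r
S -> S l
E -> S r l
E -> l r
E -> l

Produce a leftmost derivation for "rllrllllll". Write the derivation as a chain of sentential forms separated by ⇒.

S ⇒ SEl   [S -> S E l]
SEl ⇒ SlEl   [S -> S l]
SlEl ⇒ SllEl   [S -> S l]
SllEl ⇒ SlllEl   [S -> S l]
SlllEl ⇒ SEllllEl   [S -> S E l]
SEllllEl ⇒ SlEllllEl   [S -> S l]
SlEllllEl ⇒ rlEllllEl   [S -> r]
rlEllllEl ⇒ rllrllllEl   [E -> l r]
rllrllllEl ⇒ rllrllllll   [E -> l]

S ⇒ SEl ⇒ SlEl ⇒ SllEl ⇒ SlllEl ⇒ SEllllEl ⇒ SlEllllEl ⇒ rlEllllEl ⇒ rllrllllEl ⇒ rllrllllll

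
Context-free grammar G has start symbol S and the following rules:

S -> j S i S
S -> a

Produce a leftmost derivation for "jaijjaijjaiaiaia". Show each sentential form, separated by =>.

S => jSiS   [S -> j S i S]
jSiS => jaiS   [S -> a]
jaiS => jaijSiS   [S -> j S i S]
jaijSiS => jaijjSiSiS   [S -> j S i S]
jaijjSiSiS => jaijjaiSiS   [S -> a]
jaijjaiSiS => jaijjaijSiSiS   [S -> j S i S]
jaijjaijSiSiS => jaijjaijjSiSiSiS   [S -> j S i S]
jaijjaijjSiSiSiS => jaijjaijjaiSiSiS   [S -> a]
jaijjaijjaiSiSiS => jaijjaijjaiaiSiS   [S -> a]
jaijjaijjaiaiSiS => jaijjaijjaiaiaiS   [S -> a]
jaijjaijjaiaiaiS => jaijjaijjaiaiaia   [S -> a]

S => jSiS => jaiS => jaijSiS => jaijjSiSiS => jaijjaiSiS => jaijjaijSiSiS => jaijjaijjSiSiSiS => jaijjaijjaiSiSiS => jaijjaijjaiaiSiS => jaijjaijjaiaiaiS => jaijjaijjaiaiaia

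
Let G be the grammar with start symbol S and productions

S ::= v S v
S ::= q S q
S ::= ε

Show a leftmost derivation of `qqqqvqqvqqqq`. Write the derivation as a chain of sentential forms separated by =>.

S=>qSq=>qqSqq=>qqqSqqq=>qqqqSqqqq=>qqqqvSvqqqq=>qqqqvqSqvqqqq=>qqqqvqqvqqqq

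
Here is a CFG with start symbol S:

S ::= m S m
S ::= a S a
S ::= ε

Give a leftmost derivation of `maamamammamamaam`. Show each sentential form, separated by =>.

S => mSm   [S ::= m S m]
mSm => maSam   [S ::= a S a]
maSam => maaSaam   [S ::= a S a]
maaSaam => maamSmaam   [S ::= m S m]
maamSmaam => maamaSamaam   [S ::= a S a]
maamaSamaam => maamamSmamaam   [S ::= m S m]
maamamSmamaam => maamamaSamamaam   [S ::= a S a]
maamamaSamamaam => maamamamSmamamaam   [S ::= m S m]
maamamamSmamamaam => maamamammamamaam   [S ::= ε]

S => mSm => maSam => maaSaam => maamSmaam => maamaSamaam => maamamSmamaam => maamamaSamamaam => maamamamSmamamaam => maamamammamamaam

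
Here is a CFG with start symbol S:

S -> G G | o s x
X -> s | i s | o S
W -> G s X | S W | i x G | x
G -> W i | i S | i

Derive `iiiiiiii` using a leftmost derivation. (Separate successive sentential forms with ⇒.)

S ⇒ GG ⇒ iSG ⇒ iGGG ⇒ iiSGG ⇒ iiGGGG ⇒ iiiSGGG ⇒ iiiGGGGG ⇒ iiiiGGGG ⇒ iiiiiGGG ⇒ iiiiiiGG ⇒ iiiiiiiG ⇒ iiiiiiii

S ⇒ GG   [S -> G G]
GG ⇒ iSG   [G -> i S]
iSG ⇒ iGGG   [S -> G G]
iGGG ⇒ iiSGG   [G -> i S]
iiSGG ⇒ iiGGGG   [S -> G G]
iiGGGG ⇒ iiiSGGG   [G -> i S]
iiiSGGG ⇒ iiiGGGGG   [S -> G G]
iiiGGGGG ⇒ iiiiGGGG   [G -> i]
iiiiGGGG ⇒ iiiiiGGG   [G -> i]
iiiiiGGG ⇒ iiiiiiGG   [G -> i]
iiiiiiGG ⇒ iiiiiiiG   [G -> i]
iiiiiiiG ⇒ iiiiiiii   [G -> i]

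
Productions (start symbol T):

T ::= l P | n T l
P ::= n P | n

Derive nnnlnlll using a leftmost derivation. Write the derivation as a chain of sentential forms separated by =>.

T => nTl   [T ::= n T l]
nTl => nnTll   [T ::= n T l]
nnTll => nnnTlll   [T ::= n T l]
nnnTlll => nnnlPlll   [T ::= l P]
nnnlPlll => nnnlnlll   [P ::= n]

T => nTl => nnTll => nnnTlll => nnnlPlll => nnnlnlll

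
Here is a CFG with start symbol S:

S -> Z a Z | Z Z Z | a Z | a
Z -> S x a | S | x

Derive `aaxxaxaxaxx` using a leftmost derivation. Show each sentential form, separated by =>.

S => aZ => aS => aZZZ => aSxaZZ => aaZxaZZ => aaxxaZZ => aaxxaSZ => aaxxaZaZZ => aaxxaSaZZ => aaxxaZaZaZZ => aaxxaxaZaZZ => aaxxaxaxaZZ => aaxxaxaxaxZ => aaxxaxaxaxx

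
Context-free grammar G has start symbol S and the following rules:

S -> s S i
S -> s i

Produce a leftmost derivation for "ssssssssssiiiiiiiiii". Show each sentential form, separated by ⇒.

S ⇒ sSi   [S -> s S i]
sSi ⇒ ssSii   [S -> s S i]
ssSii ⇒ sssSiii   [S -> s S i]
sssSiii ⇒ ssssSiiii   [S -> s S i]
ssssSiiii ⇒ sssssSiiiii   [S -> s S i]
sssssSiiiii ⇒ ssssssSiiiiii   [S -> s S i]
ssssssSiiiiii ⇒ sssssssSiiiiiii   [S -> s S i]
sssssssSiiiiiii ⇒ ssssssssSiiiiiiii   [S -> s S i]
ssssssssSiiiiiiii ⇒ sssssssssSiiiiiiiii   [S -> s S i]
sssssssssSiiiiiiiii ⇒ ssssssssssiiiiiiiiii   [S -> s i]

S⇒sSi⇒ssSii⇒sssSiii⇒ssssSiiii⇒sssssSiiiii⇒ssssssSiiiiii⇒sssssssSiiiiiii⇒ssssssssSiiiiiiii⇒sssssssssSiiiiiiiii⇒ssssssssssiiiiiiiiii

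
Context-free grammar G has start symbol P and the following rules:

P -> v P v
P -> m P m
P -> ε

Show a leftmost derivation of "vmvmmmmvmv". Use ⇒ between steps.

P ⇒ vPv   [P -> v P v]
vPv ⇒ vmPmv   [P -> m P m]
vmPmv ⇒ vmvPvmv   [P -> v P v]
vmvPvmv ⇒ vmvmPmvmv   [P -> m P m]
vmvmPmvmv ⇒ vmvmmPmmvmv   [P -> m P m]
vmvmmPmmvmv ⇒ vmvmmmmvmv   [P -> ε]

P ⇒ vPv ⇒ vmPmv ⇒ vmvPvmv ⇒ vmvmPmvmv ⇒ vmvmmPmmvmv ⇒ vmvmmmmvmv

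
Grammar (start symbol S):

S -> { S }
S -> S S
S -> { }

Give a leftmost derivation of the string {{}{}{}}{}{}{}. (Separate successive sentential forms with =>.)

S => SS => SSS => SSSS => {S}SSS => {SS}SSS => {SSS}SSS => {{}SS}SSS => {{}{}S}SSS => {{}{}{}}SSS => {{}{}{}}{}SS => {{}{}{}}{}{}S => {{}{}{}}{}{}{}

S => SS   [S -> S S]
SS => SSS   [S -> S S]
SSS => SSSS   [S -> S S]
SSSS => {S}SSS   [S -> { S }]
{S}SSS => {SS}SSS   [S -> S S]
{SS}SSS => {SSS}SSS   [S -> S S]
{SSS}SSS => {{}SS}SSS   [S -> { }]
{{}SS}SSS => {{}{}S}SSS   [S -> { }]
{{}{}S}SSS => {{}{}{}}SSS   [S -> { }]
{{}{}{}}SSS => {{}{}{}}{}SS   [S -> { }]
{{}{}{}}{}SS => {{}{}{}}{}{}S   [S -> { }]
{{}{}{}}{}{}S => {{}{}{}}{}{}{}   [S -> { }]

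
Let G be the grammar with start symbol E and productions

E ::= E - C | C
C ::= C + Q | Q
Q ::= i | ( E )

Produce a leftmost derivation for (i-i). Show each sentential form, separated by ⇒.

E ⇒ C   [E ::= C]
C ⇒ Q   [C ::= Q]
Q ⇒ (E)   [Q ::= ( E )]
(E) ⇒ (E-C)   [E ::= E - C]
(E-C) ⇒ (C-C)   [E ::= C]
(C-C) ⇒ (Q-C)   [C ::= Q]
(Q-C) ⇒ (i-C)   [Q ::= i]
(i-C) ⇒ (i-Q)   [C ::= Q]
(i-Q) ⇒ (i-i)   [Q ::= i]

E⇒C⇒Q⇒(E)⇒(E-C)⇒(C-C)⇒(Q-C)⇒(i-C)⇒(i-Q)⇒(i-i)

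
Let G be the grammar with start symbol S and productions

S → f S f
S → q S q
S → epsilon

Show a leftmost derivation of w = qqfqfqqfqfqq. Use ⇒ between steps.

S ⇒ qSq ⇒ qqSqq ⇒ qqfSfqq ⇒ qqfqSqfqq ⇒ qqfqfSfqfqq ⇒ qqfqfqSqfqfqq ⇒ qqfqfqqfqfqq

S ⇒ qSq   [S → q S q]
qSq ⇒ qqSqq   [S → q S q]
qqSqq ⇒ qqfSfqq   [S → f S f]
qqfSfqq ⇒ qqfqSqfqq   [S → q S q]
qqfqSqfqq ⇒ qqfqfSfqfqq   [S → f S f]
qqfqfSfqfqq ⇒ qqfqfqSqfqfqq   [S → q S q]
qqfqfqSqfqfqq ⇒ qqfqfqqfqfqq   [S → epsilon]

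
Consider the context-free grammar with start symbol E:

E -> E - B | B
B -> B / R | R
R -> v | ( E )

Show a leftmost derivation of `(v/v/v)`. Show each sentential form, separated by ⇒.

E ⇒ B   [E -> B]
B ⇒ R   [B -> R]
R ⇒ (E)   [R -> ( E )]
(E) ⇒ (B)   [E -> B]
(B) ⇒ (B/R)   [B -> B / R]
(B/R) ⇒ (B/R/R)   [B -> B / R]
(B/R/R) ⇒ (R/R/R)   [B -> R]
(R/R/R) ⇒ (v/R/R)   [R -> v]
(v/R/R) ⇒ (v/v/R)   [R -> v]
(v/v/R) ⇒ (v/v/v)   [R -> v]

E ⇒ B ⇒ R ⇒ (E) ⇒ (B) ⇒ (B/R) ⇒ (B/R/R) ⇒ (R/R/R) ⇒ (v/R/R) ⇒ (v/v/R) ⇒ (v/v/v)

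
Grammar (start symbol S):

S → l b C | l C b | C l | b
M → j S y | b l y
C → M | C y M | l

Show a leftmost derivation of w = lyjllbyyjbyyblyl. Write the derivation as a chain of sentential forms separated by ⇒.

S⇒Cl⇒CyMl⇒CyMyMl⇒CyMyMyMl⇒lyMyMyMl⇒lyjSyyMyMl⇒lyjlCbyyMyMl⇒lyjllbyyMyMl⇒lyjllbyyjSyyMl⇒lyjllbyyjbyyMl⇒lyjllbyyjbyyblyl

S ⇒ Cl   [S → C l]
Cl ⇒ CyMl   [C → C y M]
CyMl ⇒ CyMyMl   [C → C y M]
CyMyMl ⇒ CyMyMyMl   [C → C y M]
CyMyMyMl ⇒ lyMyMyMl   [C → l]
lyMyMyMl ⇒ lyjSyyMyMl   [M → j S y]
lyjSyyMyMl ⇒ lyjlCbyyMyMl   [S → l C b]
lyjlCbyyMyMl ⇒ lyjllbyyMyMl   [C → l]
lyjllbyyMyMl ⇒ lyjllbyyjSyyMl   [M → j S y]
lyjllbyyjSyyMl ⇒ lyjllbyyjbyyMl   [S → b]
lyjllbyyjbyyMl ⇒ lyjllbyyjbyyblyl   [M → b l y]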